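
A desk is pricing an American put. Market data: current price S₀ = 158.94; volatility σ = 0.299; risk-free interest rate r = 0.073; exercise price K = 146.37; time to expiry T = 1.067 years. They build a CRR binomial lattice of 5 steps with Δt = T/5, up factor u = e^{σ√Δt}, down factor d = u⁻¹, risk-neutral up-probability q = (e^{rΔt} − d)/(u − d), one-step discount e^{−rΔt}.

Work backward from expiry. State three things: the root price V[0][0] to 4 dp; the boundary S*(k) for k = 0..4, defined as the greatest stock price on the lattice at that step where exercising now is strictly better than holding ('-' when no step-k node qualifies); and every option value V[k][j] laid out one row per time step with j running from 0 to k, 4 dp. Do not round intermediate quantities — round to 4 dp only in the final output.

Δt=0.21340, u=1.14812, d=0.87099, q=0.52218, disc=e^(-rΔt)=0.98454
k=5 terminal: V=max(K-S,0) → 66.6988 41.3495 7.9347 0.0000 0.0000 0.0000
k=4: j=0 S=91.4719 intr=54.8981 cont=52.6356 V=54.8981[EX]; j=1 S=120.5759 intr=25.7941 cont=23.5316 V=25.7941[EX]; j=2 S=158.9400 intr=0.0000 cont=3.7328 V=3.7328[hold]; j=3 S=209.5106 intr=0.0000 cont=0.0000 V=0.0000[hold]; j=4 S=276.1714 intr=0.0000 cont=0.0000 V=0.0000[hold]  S*(4)=120.5759
k=3: j=0 S=105.0205 intr=41.3495 cont=39.0870 V=41.3495[EX]; j=1 S=138.4353 intr=7.9347 cont=14.0535 V=14.0535[hold]; j=2 S=182.4818 intr=0.0000 cont=1.7560 V=1.7560[hold]; j=3 S=240.5428 intr=0.0000 cont=0.0000 V=0.0000[hold]  S*(3)=105.0205
k=2: j=0 S=120.5759 intr=25.7941 cont=26.6773 V=26.6773[hold]; j=1 S=158.9400 intr=0.0000 cont=7.5141 V=7.5141[hold]; j=2 S=209.5106 intr=0.0000 cont=0.8261 V=0.8261[hold]  S*(2)=-
k=1: j=0 S=138.4353 intr=7.9347 cont=16.4130 V=16.4130[hold]; j=1 S=182.4818 intr=0.0000 cont=3.9596 V=3.9596[hold]  S*(1)=-
k=0: j=0 S=158.9400 intr=0.0000 cont=9.7570 V=9.7570[hold]  S*(0)=-

price = 9.7570
boundary = - - - 105.0205 120.5759
tree:
9.7570
16.4130 3.9596
26.6773 7.5141 0.8261
41.3495 14.0535 1.7560 0.0000
54.8981 25.7941 3.7328 0.0000 0.0000
66.6988 41.3495 7.9347 0.0000 0.0000 0.0000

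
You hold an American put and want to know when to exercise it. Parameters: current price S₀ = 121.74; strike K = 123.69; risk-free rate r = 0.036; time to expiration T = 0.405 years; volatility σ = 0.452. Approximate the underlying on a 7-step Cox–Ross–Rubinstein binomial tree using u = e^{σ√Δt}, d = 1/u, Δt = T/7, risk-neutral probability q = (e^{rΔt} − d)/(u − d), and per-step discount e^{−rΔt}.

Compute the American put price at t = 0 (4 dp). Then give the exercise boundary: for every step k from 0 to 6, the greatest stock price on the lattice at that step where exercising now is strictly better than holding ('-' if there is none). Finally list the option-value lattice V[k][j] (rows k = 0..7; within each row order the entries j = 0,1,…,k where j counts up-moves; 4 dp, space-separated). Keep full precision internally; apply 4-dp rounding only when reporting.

Δt=0.05786  u=1.11485  d=0.89698  q=0.48242  discount=0.99792
step 7 (expiry): payoffs max(K−S,0) = 66.8162 53.0018 35.8320 14.4917 0.0000 0.0000 0.0000 0.0000
step 6: (k=6,j=0): S=63.4059, (K−S)⁺=60.2841, hold=60.0268 ⇒ V=60.2841 exercise | (k=6,j=1): S=78.8069, (K−S)⁺=44.8831, hold=44.6258 ⇒ V=44.8831 exercise | (k=6,j=2): S=97.9487, (K−S)⁺=25.7413, hold=25.4839 ⇒ V=25.7413 exercise | (k=6,j=3): S=121.7400, (K−S)⁺=1.9500, hold=7.4850 ⇒ V=7.4850 continue | (k=6,j=4): S=151.3101, (K−S)⁺=0.0000, hold=0.0000 ⇒ V=0.0000 continue | (k=6,j=5): S=188.0626, (K−S)⁺=0.0000, hold=0.0000 ⇒ V=0.0000 continue | (k=6,j=6): S=233.7422, (K−S)⁺=0.0000, hold=0.0000 ⇒ V=0.0000 continue  boundary S*=97.9487
step 5: (k=5,j=0): S=70.6882, (K−S)⁺=53.0018, hold=52.7445 ⇒ V=53.0018 exercise | (k=5,j=1): S=87.8580, (K−S)⁺=35.8320, hold=35.5746 ⇒ V=35.8320 exercise | (k=5,j=2): S=109.1983, (K−S)⁺=14.4917, hold=16.8990 ⇒ V=16.8990 continue | (k=5,j=3): S=135.7221, (K−S)⁺=0.0000, hold=3.8661 ⇒ V=3.8661 continue | (k=5,j=4): S=168.6884, (K−S)⁺=0.0000, hold=0.0000 ⇒ V=0.0000 continue | (k=5,j=5): S=209.6621, (K−S)⁺=0.0000, hold=0.0000 ⇒ V=0.0000 continue  boundary S*=87.8580
step 4: (k=4,j=0): S=78.8069, (K−S)⁺=44.8831, hold=44.6258 ⇒ V=44.8831 exercise | (k=4,j=1): S=97.9487, (K−S)⁺=25.7413, hold=26.6428 ⇒ V=26.6428 continue | (k=4,j=2): S=121.7400, (K−S)⁺=1.9500, hold=10.5896 ⇒ V=10.5896 continue | (k=4,j=3): S=151.3101, (K−S)⁺=0.0000, hold=1.9969 ⇒ V=1.9969 continue | (k=4,j=4): S=188.0626, (K−S)⁺=0.0000, hold=0.0000 ⇒ V=0.0000 continue  boundary S*=78.8069
step 3: (k=3,j=0): S=87.8580, (K−S)⁺=35.8320, hold=36.0086 ⇒ V=36.0086 continue | (k=3,j=1): S=109.1983, (K−S)⁺=14.4917, hold=18.8592 ⇒ V=18.8592 continue | (k=3,j=2): S=135.7221, (K−S)⁺=0.0000, hold=6.4309 ⇒ V=6.4309 continue | (k=3,j=3): S=168.6884, (K−S)⁺=0.0000, hold=1.0314 ⇒ V=1.0314 continue  boundary S*=-
step 2: (k=2,j=0): S=97.9487, (K−S)⁺=25.7413, hold=27.6777 ⇒ V=27.6777 continue | (k=2,j=1): S=121.7400, (K−S)⁺=1.9500, hold=12.8368 ⇒ V=12.8368 continue | (k=2,j=2): S=151.3101, (K−S)⁺=0.0000, hold=3.8181 ⇒ V=3.8181 continue  boundary S*=-
step 1: (k=1,j=0): S=109.1983, (K−S)⁺=14.4917, hold=20.4755 ⇒ V=20.4755 continue | (k=1,j=1): S=135.7221, (K−S)⁺=0.0000, hold=8.4684 ⇒ V=8.4684 continue  boundary S*=-
step 0: (k=0,j=0): S=121.7400, (K−S)⁺=1.9500, hold=14.6526 ⇒ V=14.6526 continue  boundary S*=-

price = 14.6526
boundary = - - - - 78.8069 87.8580 97.9487
tree:
14.6526
20.4755 8.4684
27.6777 12.8368 3.8181
36.0086 18.8592 6.4309 1.0314
44.8831 26.6428 10.5896 1.9969 0.0000
53.0018 35.8320 16.8990 3.8661 0.0000 0.0000
60.2841 44.8831 25.7413 7.4850 0.0000 0.0000 0.0000
66.8162 53.0018 35.8320 14.4917 0.0000 0.0000 0.0000 0.0000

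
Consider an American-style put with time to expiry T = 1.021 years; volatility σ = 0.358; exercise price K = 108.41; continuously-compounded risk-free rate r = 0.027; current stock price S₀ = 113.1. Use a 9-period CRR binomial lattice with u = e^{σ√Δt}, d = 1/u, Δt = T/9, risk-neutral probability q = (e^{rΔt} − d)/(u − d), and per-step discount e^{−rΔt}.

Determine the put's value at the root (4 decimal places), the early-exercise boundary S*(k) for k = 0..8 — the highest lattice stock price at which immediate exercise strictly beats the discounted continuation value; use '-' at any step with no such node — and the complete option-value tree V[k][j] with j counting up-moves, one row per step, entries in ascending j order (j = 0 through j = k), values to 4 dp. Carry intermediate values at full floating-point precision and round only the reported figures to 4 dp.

params: Δt=0.11344 u=1.12815 d=0.88641 q=0.48258 e^(-rΔt)=0.99694
t_9 payoffs: 70.2017 59.7813 46.5191 29.6399 8.1574 0.0000 0.0000 0.0000 0.0000 0.0000
t_8: node(8,0) S=43.1048 payoff=65.3052 vs cont=64.9737 → 65.3052 [stop]  node(8,1) S=54.8605 payoff=53.5495 vs cont=53.2180 → 53.5495 [stop]  node(8,2) S=69.8223 payoff=38.5877 vs cont=38.2562 → 38.5877 [stop]  node(8,3) S=88.8645 payoff=19.5455 vs cont=19.2139 → 19.5455 [stop]  node(8,4) S=113.1000 payoff=0.0000 vs cont=4.2079 → 4.2079 [wait]  node(8,5) S=143.9451 payoff=0.0000 vs cont=0.0000 → 0.0000 [wait]  node(8,6) S=183.2024 payoff=0.0000 vs cont=0.0000 → 0.0000 [wait]  node(8,7) S=233.1662 payoff=0.0000 vs cont=0.0000 → 0.0000 [wait]  node(8,8) S=296.7562 payoff=0.0000 vs cont=0.0000 → 0.0000 [wait]  ⇒ S*(8)=88.8645
t_7: node(7,0) S=48.6287 payoff=59.7813 vs cont=59.4498 → 59.7813 [stop]  node(7,1) S=61.8909 payoff=46.5191 vs cont=46.1875 → 46.5191 [stop]  node(7,2) S=78.7701 payoff=29.6399 vs cont=29.3084 → 29.6399 [stop]  node(7,3) S=100.2526 payoff=8.1574 vs cont=12.1067 → 12.1067 [wait]  node(7,4) S=127.5939 payoff=0.0000 vs cont=2.1706 → 2.1706 [wait]  node(7,5) S=162.3918 payoff=0.0000 vs cont=0.0000 → 0.0000 [wait]  node(7,6) S=206.6800 payoff=0.0000 vs cont=0.0000 → 0.0000 [wait]  node(7,7) S=263.0466 payoff=0.0000 vs cont=0.0000 → 0.0000 [wait]  ⇒ S*(7)=78.7701
t_6: node(6,0) S=54.8605 payoff=53.5495 vs cont=53.2180 → 53.5495 [stop]  node(6,1) S=69.8223 payoff=38.5877 vs cont=38.2562 → 38.5877 [stop]  node(6,2) S=88.8645 payoff=19.5455 vs cont=21.1140 → 21.1140 [wait]  node(6,3) S=113.1000 payoff=0.0000 vs cont=7.2894 → 7.2894 [wait]  node(6,4) S=143.9451 payoff=0.0000 vs cont=1.1197 → 1.1197 [wait]  node(6,5) S=183.2024 payoff=0.0000 vs cont=0.0000 → 0.0000 [wait]  node(6,6) S=233.1662 payoff=0.0000 vs cont=0.0000 → 0.0000 [wait]  ⇒ S*(6)=69.8223
t_5: node(5,0) S=61.8909 payoff=46.5191 vs cont=46.1875 → 46.5191 [stop]  node(5,1) S=78.7701 payoff=29.6399 vs cont=30.0630 → 30.0630 [wait]  node(5,2) S=100.2526 payoff=8.1574 vs cont=14.3983 → 14.3983 [wait]  node(5,3) S=127.5939 payoff=0.0000 vs cont=4.2988 → 4.2988 [wait]  node(5,4) S=162.3918 payoff=0.0000 vs cont=0.5776 → 0.5776 [wait]  node(5,5) S=206.6800 payoff=0.0000 vs cont=0.0000 → 0.0000 [wait]  ⇒ S*(5)=61.8909
t_4: node(4,0) S=69.8223 payoff=38.5877 vs cont=38.4597 → 38.5877 [stop]  node(4,1) S=88.8645 payoff=19.5455 vs cont=22.4347 → 22.4347 [wait]  node(4,2) S=113.1000 payoff=0.0000 vs cont=9.4953 → 9.4953 [wait]  node(4,3) S=143.9451 payoff=0.0000 vs cont=2.4953 → 2.4953 [wait]  node(4,4) S=183.2024 payoff=0.0000 vs cont=0.2979 → 0.2979 [wait]  ⇒ S*(4)=69.8223
t_3: node(3,0) S=78.7701 payoff=29.6399 vs cont=30.6984 → 30.6984 [wait]  node(3,1) S=100.2526 payoff=8.1574 vs cont=16.1409 → 16.1409 [wait]  node(3,2) S=127.5939 payoff=0.0000 vs cont=6.0986 → 6.0986 [wait]  node(3,3) S=162.3918 payoff=0.0000 vs cont=1.4305 → 1.4305 [wait]  ⇒ S*(3)=-
t_2: node(2,0) S=88.8645 payoff=19.5455 vs cont=23.6008 → 23.6008 [wait]  node(2,1) S=113.1000 payoff=0.0000 vs cont=11.2601 → 11.2601 [wait]  node(2,2) S=143.9451 payoff=0.0000 vs cont=3.8341 → 3.8341 [wait]  ⇒ S*(2)=-
t_1: node(1,0) S=100.2526 payoff=8.1574 vs cont=17.5915 → 17.5915 [wait]  node(1,1) S=127.5939 payoff=0.0000 vs cont=7.6530 → 7.6530 [wait]  ⇒ S*(1)=-
t_0: node(0,0) S=113.1000 payoff=0.0000 vs cont=12.7562 → 12.7562 [wait]  ⇒ S*(0)=-

price = 12.7562
boundary = - - - - 69.8223 61.8909 69.8223 78.7701 88.8645
tree:
12.7562
17.5915 7.6530
23.6008 11.2601 3.8341
30.6984 16.1409 6.0986 1.4305
38.5877 22.4347 9.4953 2.4953 0.2979
46.5191 30.0630 14.3983 4.2988 0.5776 0.0000
53.5495 38.5877 21.1140 7.2894 1.1197 0.0000 0.0000
59.7813 46.5191 29.6399 12.1067 2.1706 0.0000 0.0000 0.0000
65.3052 53.5495 38.5877 19.5455 4.2079 0.0000 0.0000 0.0000 0.0000
70.2017 59.7813 46.5191 29.6399 8.1574 0.0000 0.0000 0.0000 0.0000 0.0000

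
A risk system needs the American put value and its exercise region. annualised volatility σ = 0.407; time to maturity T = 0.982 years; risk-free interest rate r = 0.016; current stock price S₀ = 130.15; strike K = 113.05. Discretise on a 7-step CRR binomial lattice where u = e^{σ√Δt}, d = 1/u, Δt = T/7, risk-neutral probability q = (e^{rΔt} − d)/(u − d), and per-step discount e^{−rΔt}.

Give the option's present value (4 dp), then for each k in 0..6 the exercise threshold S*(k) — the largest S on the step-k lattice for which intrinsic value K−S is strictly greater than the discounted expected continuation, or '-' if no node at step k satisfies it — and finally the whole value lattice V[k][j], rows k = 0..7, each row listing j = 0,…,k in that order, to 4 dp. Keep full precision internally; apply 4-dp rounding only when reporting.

price = 10.9999
boundary = - - - - 70.7339 82.3819 95.9480
tree:
10.9999
16.2167 5.1533
23.2210 8.3739 1.5361
32.0668 13.3292 2.8105 0.1023
42.3161 20.6304 5.1368 0.1933 0.0000
52.3172 30.6681 9.3784 0.3650 0.0000 0.0000
60.9042 42.3161 17.1020 0.6894 0.0000 0.0000 0.0000
68.2771 52.3172 30.6681 1.3019 0.0000 0.0000 0.0000 0.0000

Δt=0.14029  u=1.16467  d=0.85861  q=0.46931  discount=0.99776
step 7 (expiry): payoffs max(K−S,0) = 68.2771 52.3172 30.6681 1.3019 0.0000 0.0000 0.0000 0.0000
step 6: (k=6,j=0): S=52.1458, (K−S)⁺=60.9042, hold=60.6508 ⇒ V=60.9042 exercise | (k=6,j=1): S=70.7339, (K−S)⁺=42.3161, hold=42.0627 ⇒ V=42.3161 exercise | (k=6,j=2): S=95.9480, (K−S)⁺=17.1020, hold=16.8486 ⇒ V=17.1020 exercise | (k=6,j=3): S=130.1500, (K−S)⁺=0.0000, hold=0.6894 ⇒ V=0.6894 continue | (k=6,j=4): S=176.5438, (K−S)⁺=0.0000, hold=0.0000 ⇒ V=0.0000 continue | (k=6,j=5): S=239.4754, (K−S)⁺=0.0000, hold=0.0000 ⇒ V=0.0000 continue | (k=6,j=6): S=324.8398, (K−S)⁺=0.0000, hold=0.0000 ⇒ V=0.0000 continue  boundary S*=95.9480
step 5: (k=5,j=0): S=60.7328, (K−S)⁺=52.3172, hold=52.0637 ⇒ V=52.3172 exercise | (k=5,j=1): S=82.3819, (K−S)⁺=30.6681, hold=30.4147 ⇒ V=30.6681 exercise | (k=5,j=2): S=111.7481, (K−S)⁺=1.3019, hold=9.3784 ⇒ V=9.3784 continue | (k=5,j=3): S=151.5823, (K−S)⁺=0.0000, hold=0.3650 ⇒ V=0.3650 continue | (k=5,j=4): S=205.6159, (K−S)⁺=0.0000, hold=0.0000 ⇒ V=0.0000 continue | (k=5,j=5): S=278.9107, (K−S)⁺=0.0000, hold=0.0000 ⇒ V=0.0000 continue  boundary S*=82.3819
step 4: (k=4,j=0): S=70.7339, (K−S)⁺=42.3161, hold=42.0627 ⇒ V=42.3161 exercise | (k=4,j=1): S=95.9480, (K−S)⁺=17.1020, hold=20.6304 ⇒ V=20.6304 continue | (k=4,j=2): S=130.1500, (K−S)⁺=0.0000, hold=5.1368 ⇒ V=5.1368 continue | (k=4,j=3): S=176.5438, (K−S)⁺=0.0000, hold=0.1933 ⇒ V=0.1933 continue | (k=4,j=4): S=239.4754, (K−S)⁺=0.0000, hold=0.0000 ⇒ V=0.0000 continue  boundary S*=70.7339
step 3: (k=3,j=0): S=82.3819, (K−S)⁺=30.6681, hold=32.0668 ⇒ V=32.0668 continue | (k=3,j=1): S=111.7481, (K−S)⁺=1.3019, hold=13.3292 ⇒ V=13.3292 continue | (k=3,j=2): S=151.5823, (K−S)⁺=0.0000, hold=2.8105 ⇒ V=2.8105 continue | (k=3,j=3): S=205.6159, (K−S)⁺=0.0000, hold=0.1023 ⇒ V=0.1023 continue  boundary S*=-
step 2: (k=2,j=0): S=95.9480, (K−S)⁺=17.1020, hold=23.2210 ⇒ V=23.2210 continue | (k=2,j=1): S=130.1500, (K−S)⁺=0.0000, hold=8.3739 ⇒ V=8.3739 continue | (k=2,j=2): S=176.5438, (K−S)⁺=0.0000, hold=1.5361 ⇒ V=1.5361 continue  boundary S*=-
step 1: (k=1,j=0): S=111.7481, (K−S)⁺=1.3019, hold=16.2167 ⇒ V=16.2167 continue | (k=1,j=1): S=151.5823, (K−S)⁺=0.0000, hold=5.1533 ⇒ V=5.1533 continue  boundary S*=-
step 0: (k=0,j=0): S=130.1500, (K−S)⁺=0.0000, hold=10.9999 ⇒ V=10.9999 continue  boundary S*=-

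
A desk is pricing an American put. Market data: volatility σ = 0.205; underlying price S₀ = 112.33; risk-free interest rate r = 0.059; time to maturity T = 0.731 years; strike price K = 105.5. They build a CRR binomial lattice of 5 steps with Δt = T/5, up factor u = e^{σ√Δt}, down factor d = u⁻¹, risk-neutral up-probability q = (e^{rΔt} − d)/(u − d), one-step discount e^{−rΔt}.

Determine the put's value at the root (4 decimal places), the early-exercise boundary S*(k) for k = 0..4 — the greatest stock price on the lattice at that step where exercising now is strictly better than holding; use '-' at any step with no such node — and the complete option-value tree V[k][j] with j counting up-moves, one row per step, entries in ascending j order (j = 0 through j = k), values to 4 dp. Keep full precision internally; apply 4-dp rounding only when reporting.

params: Δt=0.14620 u=1.08154 d=0.92461 q=0.53562 e^(-rΔt)=0.99141
t_5 payoffs: 29.5921 16.7087 1.6386 0.0000 0.0000 0.0000
t_4: node(4,0) S=82.0973 payoff=23.4027 vs cont=22.4966 → 23.4027 [stop]  node(4,1) S=96.0312 payoff=9.4688 vs cont=8.5627 → 9.4688 [stop]  node(4,2) S=112.3300 payoff=0.0000 vs cont=0.7544 → 0.7544 [wait]  node(4,3) S=131.3951 payoff=0.0000 vs cont=0.0000 → 0.0000 [wait]  node(4,4) S=153.6961 payoff=0.0000 vs cont=0.0000 → 0.0000 [wait]  ⇒ S*(4)=96.0312
t_3: node(3,0) S=88.7913 payoff=16.7087 vs cont=15.8026 → 16.7087 [stop]  node(3,1) S=103.8614 payoff=1.6386 vs cont=4.7600 → 4.7600 [wait]  node(3,2) S=121.4892 payoff=0.0000 vs cont=0.3473 → 0.3473 [wait]  node(3,3) S=142.1088 payoff=0.0000 vs cont=0.0000 → 0.0000 [wait]  ⇒ S*(3)=88.7913
t_2: node(2,0) S=96.0312 payoff=9.4688 vs cont=10.2202 → 10.2202 [wait]  node(2,1) S=112.3300 payoff=0.0000 vs cont=2.3759 → 2.3759 [wait]  node(2,2) S=131.3951 payoff=0.0000 vs cont=0.1599 → 0.1599 [wait]  ⇒ S*(2)=-
t_1: node(1,0) S=103.8614 payoff=1.6386 vs cont=5.9670 → 5.9670 [wait]  node(1,1) S=121.4892 payoff=0.0000 vs cont=1.1788 → 1.1788 [wait]  ⇒ S*(1)=-
t_0: node(0,0) S=112.3300 payoff=0.0000 vs cont=3.3731 → 3.3731 [wait]  ⇒ S*(0)=-

price = 3.3731
boundary = - - - 88.7913 96.0312
tree:
3.3731
5.9670 1.1788
10.2202 2.3759 0.1599
16.7087 4.7600 0.3473 0.0000
23.4027 9.4688 0.7544 0.0000 0.0000
29.5921 16.7087 1.6386 0.0000 0.0000 0.0000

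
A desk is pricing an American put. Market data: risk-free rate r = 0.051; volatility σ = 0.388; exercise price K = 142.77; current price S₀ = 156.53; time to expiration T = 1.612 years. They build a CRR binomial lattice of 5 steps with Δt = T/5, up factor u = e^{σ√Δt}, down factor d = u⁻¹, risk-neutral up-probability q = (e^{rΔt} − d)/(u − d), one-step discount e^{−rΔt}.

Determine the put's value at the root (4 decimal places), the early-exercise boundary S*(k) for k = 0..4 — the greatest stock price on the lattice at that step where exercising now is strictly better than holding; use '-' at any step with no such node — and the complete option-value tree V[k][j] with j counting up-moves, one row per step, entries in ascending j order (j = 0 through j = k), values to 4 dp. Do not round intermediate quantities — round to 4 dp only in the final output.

Δt=0.32240  u=1.24646  d=0.80227  q=0.48247  discount=0.98369
step 5 (expiry): payoffs max(K−S,0) = 90.7457 61.9419 17.1904 0.0000 0.0000 0.0000
step 4: (k=4,j=0): S=64.8462, (K−S)⁺=77.9238, hold=75.5955 ⇒ V=77.9238 exercise | (k=4,j=1): S=100.7490, (K−S)⁺=42.0210, hold=39.6927 ⇒ V=42.0210 exercise | (k=4,j=2): S=156.5300, (K−S)⁺=0.0000, hold=8.7515 ⇒ V=8.7515 continue | (k=4,j=3): S=243.1948, (K−S)⁺=0.0000, hold=0.0000 ⇒ V=0.0000 continue | (k=4,j=4): S=377.8426, (K−S)⁺=0.0000, hold=0.0000 ⇒ V=0.0000 continue  boundary S*=100.7490
step 3: (k=3,j=0): S=80.8281, (K−S)⁺=61.9419, hold=59.6136 ⇒ V=61.9419 exercise | (k=3,j=1): S=125.5796, (K−S)⁺=17.1904, hold=25.5460 ⇒ V=25.5460 continue | (k=3,j=2): S=195.1084, (K−S)⁺=0.0000, hold=4.4553 ⇒ V=4.4553 continue | (k=3,j=3): S=303.1325, (K−S)⁺=0.0000, hold=0.0000 ⇒ V=0.0000 continue  boundary S*=80.8281
step 2: (k=2,j=0): S=100.7490, (K−S)⁺=42.0210, hold=43.6583 ⇒ V=43.6583 continue | (k=2,j=1): S=156.5300, (K−S)⁺=0.0000, hold=15.1198 ⇒ V=15.1198 continue | (k=2,j=2): S=243.1948, (K−S)⁺=0.0000, hold=2.2682 ⇒ V=2.2682 continue  boundary S*=-
step 1: (k=1,j=0): S=125.5796, (K−S)⁺=17.1904, hold=29.4019 ⇒ V=29.4019 continue | (k=1,j=1): S=195.1084, (K−S)⁺=0.0000, hold=8.7738 ⇒ V=8.7738 continue  boundary S*=-
step 0: (k=0,j=0): S=156.5300, (K−S)⁺=0.0000, hold=19.1324 ⇒ V=19.1324 continue  boundary S*=-

price = 19.1324
boundary = - - - 80.8281 100.7490
tree:
19.1324
29.4019 8.7738
43.6583 15.1198 2.2682
61.9419 25.5460 4.4553 0.0000
77.9238 42.0210 8.7515 0.0000 0.0000
90.7457 61.9419 17.1904 0.0000 0.0000 0.0000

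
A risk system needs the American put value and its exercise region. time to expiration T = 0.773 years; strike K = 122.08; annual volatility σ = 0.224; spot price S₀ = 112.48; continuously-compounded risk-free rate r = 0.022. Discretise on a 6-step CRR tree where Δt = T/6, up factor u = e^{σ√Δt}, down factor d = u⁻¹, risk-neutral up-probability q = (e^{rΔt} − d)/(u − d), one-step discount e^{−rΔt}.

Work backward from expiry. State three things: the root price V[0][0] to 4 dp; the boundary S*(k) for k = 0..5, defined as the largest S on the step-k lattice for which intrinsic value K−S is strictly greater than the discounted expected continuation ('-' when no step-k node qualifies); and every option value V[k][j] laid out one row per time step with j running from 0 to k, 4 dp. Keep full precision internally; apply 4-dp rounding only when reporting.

price = 14.0459
boundary = - - 95.7723 88.3735 95.7723 103.7905
tree:
14.0459
19.6009 8.5162
26.3077 12.9397 4.0976
33.7065 18.9115 6.9826 1.2075
40.5337 26.3077 11.5501 2.4099 0.0000
46.8335 33.7065 18.2895 4.8099 0.0000 0.0000
52.6466 40.5337 26.3077 9.6000 0.0000 0.0000 0.0000

Δt=0.12883, u=1.08372, d=0.92275, q=0.49754, disc=e^(-rΔt)=0.99717
k=6 terminal: V=max(K-S,0) → 52.6466 40.5337 26.3077 9.6000 0.0000 0.0000 0.0000
k=5: j=0 S=75.2465 intr=46.8335 cont=46.4879 V=46.8335[EX]; j=1 S=88.3735 intr=33.7065 cont=33.3610 V=33.7065[EX]; j=2 S=103.7905 intr=18.2895 cont=17.9440 V=18.2895[EX]; j=3 S=121.8970 intr=0.1830 cont=4.8099 V=4.8099[hold]; j=4 S=143.1623 intr=0.0000 cont=0.0000 V=0.0000[hold]; j=5 S=168.1373 intr=0.0000 cont=0.0000 V=0.0000[hold]  S*(5)=103.7905
k=4: j=0 S=81.5463 intr=40.5337 cont=40.1882 V=40.5337[EX]; j=1 S=95.7723 intr=26.3077 cont=25.9622 V=26.3077[EX]; j=2 S=112.4800 intr=9.6000 cont=11.5501 V=11.5501[hold]; j=3 S=132.1024 intr=0.0000 cont=2.4099 V=2.4099[hold]; j=4 S=155.1481 intr=0.0000 cont=0.0000 V=0.0000[hold]  S*(4)=95.7723
k=3: j=0 S=88.3735 intr=33.7065 cont=33.3610 V=33.7065[EX]; j=1 S=103.7905 intr=18.2895 cont=18.9115 V=18.9115[hold]; j=2 S=121.8970 intr=0.1830 cont=6.9826 V=6.9826[hold]; j=3 S=143.1623 intr=0.0000 cont=1.2075 V=1.2075[hold]  S*(3)=88.3735
k=2: j=0 S=95.7723 intr=26.3077 cont=26.2708 V=26.3077[EX]; j=1 S=112.4800 intr=9.6000 cont=12.9397 V=12.9397[hold]; j=2 S=132.1024 intr=0.0000 cont=4.0976 V=4.0976[hold]  S*(2)=95.7723
k=1: j=0 S=103.7905 intr=18.2895 cont=19.6009 V=19.6009[hold]; j=1 S=121.8970 intr=0.1830 cont=8.5162 V=8.5162[hold]  S*(1)=-
k=0: j=0 S=112.4800 intr=9.6000 cont=14.0459 V=14.0459[hold]  S*(0)=-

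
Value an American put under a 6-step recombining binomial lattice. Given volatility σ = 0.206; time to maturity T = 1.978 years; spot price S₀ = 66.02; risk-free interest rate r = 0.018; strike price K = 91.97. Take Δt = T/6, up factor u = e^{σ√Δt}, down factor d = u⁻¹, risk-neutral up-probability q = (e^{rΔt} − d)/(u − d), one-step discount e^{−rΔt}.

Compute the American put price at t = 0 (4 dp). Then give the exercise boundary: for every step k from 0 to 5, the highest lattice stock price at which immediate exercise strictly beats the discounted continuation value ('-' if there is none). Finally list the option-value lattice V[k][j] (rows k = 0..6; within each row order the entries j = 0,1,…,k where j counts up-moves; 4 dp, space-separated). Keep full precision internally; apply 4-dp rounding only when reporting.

price = 26.1316
boundary = - 58.6554 66.0200 58.6554 66.0200 74.3093
tree:
26.1316
33.3146 19.1339
39.8577 25.9500 12.4257
45.6709 33.3146 18.3892 6.5047
50.8356 39.8577 25.9500 10.9139 2.0948
55.4242 45.6709 33.3146 17.6607 4.1774 0.0000
59.5009 50.8356 39.8577 25.9500 8.3306 0.0000 0.0000

params: Δt=0.32967 u=1.12556 d=0.88845 q=0.49557 e^(-rΔt)=0.99408
t_6 payoffs: 59.5009 50.8356 39.8577 25.9500 8.3306 0.0000 0.0000
t_5: node(5,0) S=36.5458 payoff=55.4242 vs cont=54.8801 → 55.4242 [stop]  node(5,1) S=46.2991 payoff=45.6709 vs cont=45.1267 → 45.6709 [stop]  node(5,2) S=58.6554 payoff=33.3146 vs cont=32.7705 → 33.3146 [stop]  node(5,3) S=74.3093 payoff=17.6607 vs cont=17.1166 → 17.6607 [stop]  node(5,4) S=94.1409 payoff=0.0000 vs cont=4.1774 → 4.1774 [wait]  node(5,5) S=119.2651 payoff=0.0000 vs cont=0.0000 → 0.0000 [wait]  ⇒ S*(5)=74.3093
t_4: node(4,0) S=41.1344 payoff=50.8356 vs cont=50.2915 → 50.8356 [stop]  node(4,1) S=52.1123 payoff=39.8577 vs cont=39.3136 → 39.8577 [stop]  node(4,2) S=66.0200 payoff=25.9500 vs cont=25.4059 → 25.9500 [stop]  node(4,3) S=83.6394 payoff=8.3306 vs cont=10.9139 → 10.9139 [wait]  node(4,4) S=105.9609 payoff=0.0000 vs cont=2.0948 → 2.0948 [wait]  ⇒ S*(4)=66.0200
t_3: node(3,0) S=46.2991 payoff=45.6709 vs cont=45.1267 → 45.6709 [stop]  node(3,1) S=58.6554 payoff=33.3146 vs cont=32.7705 → 33.3146 [stop]  node(3,2) S=74.3093 payoff=17.6607 vs cont=18.3892 → 18.3892 [wait]  node(3,3) S=94.1409 payoff=0.0000 vs cont=6.5047 → 6.5047 [wait]  ⇒ S*(3)=58.6554
t_2: node(2,0) S=52.1123 payoff=39.8577 vs cont=39.3136 → 39.8577 [stop]  node(2,1) S=66.0200 payoff=25.9500 vs cont=25.7647 → 25.9500 [stop]  node(2,2) S=83.6394 payoff=8.3306 vs cont=12.4257 → 12.4257 [wait]  ⇒ S*(2)=66.0200
t_1: node(1,0) S=58.6554 payoff=33.3146 vs cont=32.7705 → 33.3146 [stop]  node(1,1) S=74.3093 payoff=17.6607 vs cont=19.1339 → 19.1339 [wait]  ⇒ S*(1)=58.6554
t_0: node(0,0) S=66.0200 payoff=25.9500 vs cont=26.1316 → 26.1316 [wait]  ⇒ S*(0)=-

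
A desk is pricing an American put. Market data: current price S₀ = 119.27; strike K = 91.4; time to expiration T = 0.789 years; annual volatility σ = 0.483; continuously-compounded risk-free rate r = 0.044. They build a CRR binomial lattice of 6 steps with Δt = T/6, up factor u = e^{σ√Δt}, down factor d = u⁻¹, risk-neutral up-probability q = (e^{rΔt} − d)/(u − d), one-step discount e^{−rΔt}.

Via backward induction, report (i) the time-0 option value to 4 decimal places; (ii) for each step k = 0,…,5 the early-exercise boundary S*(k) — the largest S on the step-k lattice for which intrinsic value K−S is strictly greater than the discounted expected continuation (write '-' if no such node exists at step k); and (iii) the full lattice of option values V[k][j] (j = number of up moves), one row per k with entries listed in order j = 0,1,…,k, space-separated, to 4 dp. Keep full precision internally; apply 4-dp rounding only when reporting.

price = 6.6245
boundary = - - - - 59.1922 70.5231
tree:
6.6245
10.2862 2.6228
15.5846 4.5045 0.5568
22.8802 7.6411 1.0623 0.0000
32.2078 12.7604 2.0267 0.0000 0.0000
41.7181 20.8769 3.8667 0.0000 0.0000 0.0000
49.7005 32.2078 7.3771 0.0000 0.0000 0.0000 0.0000

Δt=0.13150, u=1.19142, d=0.83933, q=0.47280, disc=e^(-rΔt)=0.99423
k=6 terminal: V=max(K-S,0) → 49.7005 32.2078 7.3771 0.0000 0.0000 0.0000 0.0000
k=5: j=0 S=49.6819 intr=41.7181 cont=41.1908 V=41.7181[EX]; j=1 S=70.5231 intr=20.8769 cont=20.3496 V=20.8769[EX]; j=2 S=100.1070 intr=0.0000 cont=3.8667 V=3.8667[hold]; j=3 S=142.1012 intr=0.0000 cont=0.0000 V=0.0000[hold]; j=4 S=201.7117 intr=0.0000 cont=0.0000 V=0.0000[hold]; j=5 S=286.3284 intr=0.0000 cont=0.0000 V=0.0000[hold]  S*(5)=70.5231
k=4: j=0 S=59.1922 intr=32.2078 cont=31.6805 V=32.2078[EX]; j=1 S=84.0229 intr=7.3771 cont=12.7604 V=12.7604[hold]; j=2 S=119.2700 intr=0.0000 cont=2.0267 V=2.0267[hold]; j=3 S=169.3030 intr=0.0000 cont=0.0000 V=0.0000[hold]; j=4 S=240.3244 intr=0.0000 cont=0.0000 V=0.0000[hold]  S*(4)=59.1922
k=3: j=0 S=70.5231 intr=20.8769 cont=22.8802 V=22.8802[hold]; j=1 S=100.1070 intr=0.0000 cont=7.6411 V=7.6411[hold]; j=2 S=142.1012 intr=0.0000 cont=1.0623 V=1.0623[hold]; j=3 S=201.7117 intr=0.0000 cont=0.0000 V=0.0000[hold]  S*(3)=-
k=2: j=0 S=84.0229 intr=7.3771 cont=15.5846 V=15.5846[hold]; j=1 S=119.2700 intr=0.0000 cont=4.5045 V=4.5045[hold]; j=2 S=169.3030 intr=0.0000 cont=0.5568 V=0.5568[hold]  S*(2)=-
k=1: j=0 S=100.1070 intr=0.0000 cont=10.2862 V=10.2862[hold]; j=1 S=142.1012 intr=0.0000 cont=2.6228 V=2.6228[hold]  S*(1)=-
k=0: j=0 S=119.2700 intr=0.0000 cont=6.6245 V=6.6245[hold]  S*(0)=-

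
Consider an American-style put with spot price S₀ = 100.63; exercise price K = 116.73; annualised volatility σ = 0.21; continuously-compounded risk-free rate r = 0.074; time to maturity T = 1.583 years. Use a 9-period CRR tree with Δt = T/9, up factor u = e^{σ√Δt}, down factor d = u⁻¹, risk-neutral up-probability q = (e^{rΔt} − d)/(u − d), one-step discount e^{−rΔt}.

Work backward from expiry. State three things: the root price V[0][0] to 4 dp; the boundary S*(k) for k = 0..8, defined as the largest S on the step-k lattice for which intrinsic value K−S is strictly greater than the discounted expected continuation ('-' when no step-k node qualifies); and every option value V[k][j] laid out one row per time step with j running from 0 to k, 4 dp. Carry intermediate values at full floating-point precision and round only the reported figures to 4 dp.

price = 16.6452
boundary = - 92.1464 84.3780 92.1464 84.3780 92.1464 100.6300 92.1464 100.6300
tree:
16.6452
24.5836 10.6045
32.3520 16.3906 6.1653
39.4655 24.5836 10.1375 3.0913
45.9793 32.3520 16.1100 5.5361 1.1827
51.9440 39.4655 24.5836 9.6227 2.3545 0.2607
57.4058 45.9793 32.3520 16.1000 4.5999 0.5900 0.0000
62.4071 51.9440 39.4655 24.5836 8.7619 1.3350 0.0000 0.0000
66.9868 57.4058 45.9793 32.3520 16.1000 3.0208 0.0000 0.0000 0.0000
71.1804 62.4071 51.9440 39.4655 24.5836 6.8353 0.0000 0.0000 0.0000 0.0000

Δt=0.17589, u=1.09207, d=0.91569, q=0.55228, disc=e^(-rΔt)=0.98707
k=9 terminal: V=max(K-S,0) → 71.1804 62.4071 51.9440 39.4655 24.5836 6.8353 0.0000 0.0000 0.0000 0.0000
k=8: j=0 S=49.7432 intr=66.9868 cont=65.4773 V=66.9868[EX]; j=1 S=59.3242 intr=57.4058 cont=55.8963 V=57.4058[EX]; j=2 S=70.7507 intr=45.9793 cont=44.4699 V=45.9793[EX]; j=3 S=84.3780 intr=32.3520 cont=30.8426 V=32.3520[EX]; j=4 S=100.6300 intr=16.1000 cont=14.5905 V=16.1000[EX]; j=5 S=120.0124 intr=0.0000 cont=3.0208 V=3.0208[hold]; j=6 S=143.1279 intr=0.0000 cont=0.0000 V=0.0000[hold]; j=7 S=170.6958 intr=0.0000 cont=0.0000 V=0.0000[hold]; j=8 S=203.5736 intr=0.0000 cont=0.0000 V=0.0000[hold]  S*(8)=100.6300
k=7: j=0 S=54.3229 intr=62.4071 cont=60.8976 V=62.4071[EX]; j=1 S=64.7860 intr=51.9440 cont=50.4345 V=51.9440[EX]; j=2 S=77.2645 intr=39.4655 cont=37.9561 V=39.4655[EX]; j=3 S=92.1464 intr=24.5836 cont=23.0741 V=24.5836[EX]; j=4 S=109.8947 intr=6.8353 cont=8.7619 V=8.7619[hold]; j=5 S=131.0615 intr=0.0000 cont=1.3350 V=1.3350[hold]; j=6 S=156.3053 intr=0.0000 cont=0.0000 V=0.0000[hold]; j=7 S=186.4113 intr=0.0000 cont=0.0000 V=0.0000[hold]  S*(7)=92.1464
k=6: j=0 S=59.3242 intr=57.4058 cont=55.8963 V=57.4058[EX]; j=1 S=70.7507 intr=45.9793 cont=44.4699 V=45.9793[EX]; j=2 S=84.3780 intr=32.3520 cont=30.8426 V=32.3520[EX]; j=3 S=100.6300 intr=16.1000 cont=15.6407 V=16.1000[EX]; j=4 S=120.0124 intr=0.0000 cont=4.5999 V=4.5999[hold]; j=5 S=143.1279 intr=0.0000 cont=0.5900 V=0.5900[hold]; j=6 S=170.6958 intr=0.0000 cont=0.0000 V=0.0000[hold]  S*(6)=100.6300
k=5: j=0 S=64.7860 intr=51.9440 cont=50.4345 V=51.9440[EX]; j=1 S=77.2645 intr=39.4655 cont=37.9561 V=39.4655[EX]; j=2 S=92.1464 intr=24.5836 cont=23.0741 V=24.5836[EX]; j=3 S=109.8947 intr=6.8353 cont=9.6227 V=9.6227[hold]; j=4 S=131.0615 intr=0.0000 cont=2.3545 V=2.3545[hold]; j=5 S=156.3053 intr=0.0000 cont=0.2607 V=0.2607[hold]  S*(5)=92.1464
k=4: j=0 S=70.7507 intr=45.9793 cont=44.4699 V=45.9793[EX]; j=1 S=84.3780 intr=32.3520 cont=30.8426 V=32.3520[EX]; j=2 S=100.6300 intr=16.1000 cont=16.1100 V=16.1100[hold]; j=3 S=120.0124 intr=0.0000 cont=5.5361 V=5.5361[hold]; j=4 S=143.1279 intr=0.0000 cont=1.1827 V=1.1827[hold]  S*(4)=84.3780
k=3: j=0 S=77.2645 intr=39.4655 cont=37.9561 V=39.4655[EX]; j=1 S=92.1464 intr=24.5836 cont=23.0796 V=24.5836[EX]; j=2 S=109.8947 intr=6.8353 cont=10.1375 V=10.1375[hold]; j=3 S=131.0615 intr=0.0000 cont=3.0913 V=3.0913[hold]  S*(3)=92.1464
k=2: j=0 S=84.3780 intr=32.3520 cont=30.8426 V=32.3520[EX]; j=1 S=100.6300 intr=16.1000 cont=16.3906 V=16.3906[hold]; j=2 S=120.0124 intr=0.0000 cont=6.1653 V=6.1653[hold]  S*(2)=84.3780
k=1: j=0 S=92.1464 intr=24.5836 cont=23.2326 V=24.5836[EX]; j=1 S=109.8947 intr=6.8353 cont=10.6045 V=10.6045[hold]  S*(1)=92.1464
k=0: j=0 S=100.6300 intr=16.1000 cont=16.6452 V=16.6452[hold]  S*(0)=-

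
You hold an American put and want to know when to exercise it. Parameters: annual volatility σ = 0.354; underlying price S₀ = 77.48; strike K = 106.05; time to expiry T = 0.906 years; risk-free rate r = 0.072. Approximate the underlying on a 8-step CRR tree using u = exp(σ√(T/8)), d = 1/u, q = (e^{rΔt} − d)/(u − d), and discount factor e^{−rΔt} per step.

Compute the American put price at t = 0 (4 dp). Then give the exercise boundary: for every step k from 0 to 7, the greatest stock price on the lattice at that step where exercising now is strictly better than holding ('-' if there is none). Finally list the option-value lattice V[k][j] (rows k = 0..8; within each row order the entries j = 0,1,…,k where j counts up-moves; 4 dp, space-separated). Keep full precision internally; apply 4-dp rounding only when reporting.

params: Δt=0.11325 u=1.12652 d=0.88769 q=0.50453 e^(-rΔt)=0.99188
t_8 payoffs: 76.1763 68.1391 57.9396 44.9960 28.5700 7.7248 0.0000 0.0000 0.0000
t_7: node(7,0) S=33.6532 payoff=72.3968 vs cont=71.5356 → 72.3968 [stop]  node(7,1) S=42.7072 payoff=63.3428 vs cont=62.4816 → 63.3428 [stop]  node(7,2) S=54.1972 payoff=51.8528 vs cont=50.9916 → 51.8528 [stop]  node(7,3) S=68.7784 payoff=37.2716 vs cont=36.4104 → 37.2716 [stop]  node(7,4) S=87.2825 payoff=18.7675 vs cont=17.9063 → 18.7675 [stop]  node(7,5) S=110.7650 payoff=0.0000 vs cont=3.7963 → 3.7963 [wait]  node(7,6) S=140.5652 payoff=0.0000 vs cont=0.0000 → 0.0000 [wait]  node(7,7) S=178.3829 payoff=0.0000 vs cont=0.0000 → 0.0000 [wait]  ⇒ S*(7)=87.2825
t_6: node(6,0) S=37.9109 payoff=68.1391 vs cont=67.2779 → 68.1391 [stop]  node(6,1) S=48.1104 payoff=57.9396 vs cont=57.0784 → 57.9396 [stop]  node(6,2) S=61.0540 payoff=44.9960 vs cont=44.1348 → 44.9960 [stop]  node(6,3) S=77.4800 payoff=28.5700 vs cont=27.7088 → 28.5700 [stop]  node(6,4) S=98.3252 payoff=7.7248 vs cont=11.1229 → 11.1229 [wait]  node(6,5) S=124.7786 payoff=0.0000 vs cont=1.8657 → 1.8657 [wait]  node(6,6) S=158.3491 payoff=0.0000 vs cont=0.0000 → 0.0000 [wait]  ⇒ S*(6)=77.4800
t_5: node(5,0) S=42.7072 payoff=63.3428 vs cont=62.4816 → 63.3428 [stop]  node(5,1) S=54.1972 payoff=51.8528 vs cont=50.9916 → 51.8528 [stop]  node(5,2) S=68.7784 payoff=37.2716 vs cont=36.4104 → 37.2716 [stop]  node(5,3) S=87.2825 payoff=18.7675 vs cont=19.6068 → 19.6068 [wait]  node(5,4) S=110.7650 payoff=0.0000 vs cont=6.3999 → 6.3999 [wait]  node(5,5) S=140.5652 payoff=0.0000 vs cont=0.9169 → 0.9169 [wait]  ⇒ S*(5)=68.7784
t_4: node(4,0) S=48.1104 payoff=57.9396 vs cont=57.0784 → 57.9396 [stop]  node(4,1) S=61.0540 payoff=44.9960 vs cont=44.1348 → 44.9960 [stop]  node(4,2) S=77.4800 payoff=28.5700 vs cont=28.1288 → 28.5700 [stop]  node(4,3) S=98.3252 payoff=7.7248 vs cont=12.8384 → 12.8384 [wait]  node(4,4) S=124.7786 payoff=0.0000 vs cont=3.6040 → 3.6040 [wait]  ⇒ S*(4)=77.4800
t_3: node(3,0) S=54.1972 payoff=51.8528 vs cont=50.9916 → 51.8528 [stop]  node(3,1) S=68.7784 payoff=37.2716 vs cont=36.4104 → 37.2716 [stop]  node(3,2) S=87.2825 payoff=18.7675 vs cont=20.4653 → 20.4653 [wait]  node(3,3) S=110.7650 payoff=0.0000 vs cont=8.1129 → 8.1129 [wait]  ⇒ S*(3)=68.7784
t_2: node(2,0) S=61.0540 payoff=44.9960 vs cont=44.1348 → 44.9960 [stop]  node(2,1) S=77.4800 payoff=28.5700 vs cont=28.5584 → 28.5700 [stop]  node(2,2) S=98.3252 payoff=7.7248 vs cont=14.1175 → 14.1175 [wait]  ⇒ S*(2)=77.4800
t_1: node(1,0) S=68.7784 payoff=37.2716 vs cont=36.4104 → 37.2716 [stop]  node(1,1) S=87.2825 payoff=18.7675 vs cont=21.1054 → 21.1054 [wait]  ⇒ S*(1)=68.7784
t_0: node(0,0) S=77.4800 payoff=28.5700 vs cont=28.8788 → 28.8788 [wait]  ⇒ S*(0)=-

price = 28.8788
boundary = - 68.7784 77.4800 68.7784 77.4800 68.7784 77.4800 87.2825
tree:
28.8788
37.2716 21.1054
44.9960 28.5700 14.1175
51.8528 37.2716 20.4653 8.1129
57.9396 44.9960 28.5700 12.8384 3.6040
63.3428 51.8528 37.2716 19.6068 6.3999 0.9169
68.1391 57.9396 44.9960 28.5700 11.1229 1.8657 0.0000
72.3968 63.3428 51.8528 37.2716 18.7675 3.7963 0.0000 0.0000
76.1763 68.1391 57.9396 44.9960 28.5700 7.7248 0.0000 0.0000 0.0000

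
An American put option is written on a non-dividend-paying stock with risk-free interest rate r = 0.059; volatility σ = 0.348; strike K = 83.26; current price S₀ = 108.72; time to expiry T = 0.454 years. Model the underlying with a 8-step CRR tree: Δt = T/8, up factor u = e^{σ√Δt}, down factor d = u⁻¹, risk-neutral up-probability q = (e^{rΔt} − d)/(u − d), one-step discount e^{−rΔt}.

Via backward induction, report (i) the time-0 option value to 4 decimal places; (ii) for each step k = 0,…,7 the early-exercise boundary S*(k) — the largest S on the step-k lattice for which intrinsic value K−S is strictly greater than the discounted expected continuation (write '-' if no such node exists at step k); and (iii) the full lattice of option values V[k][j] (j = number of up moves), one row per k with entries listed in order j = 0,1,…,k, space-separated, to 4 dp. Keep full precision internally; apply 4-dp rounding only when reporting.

price = 1.2093
boundary = - - - - - - 66.1131 71.8276
tree:
1.2093
2.0084 0.4166
3.2730 0.7548 0.0805
5.2120 1.3520 0.1614 0.0000
8.0657 2.3875 0.3235 0.0000 0.0000
12.0383 4.1391 0.6485 0.0000 0.0000 0.0000
17.1469 7.0002 1.2999 0.0000 0.0000 0.0000 0.0000
22.4067 11.4324 2.6059 0.0000 0.0000 0.0000 0.0000 0.0000
27.2481 17.1469 5.2240 0.0000 0.0000 0.0000 0.0000 0.0000 0.0000

Δt=0.05675, u=1.08643, d=0.92044, q=0.49949, disc=e^(-rΔt)=0.99666
k=8 terminal: V=max(K-S,0) → 27.2481 17.1469 5.2240 0.0000 0.0000 0.0000 0.0000 0.0000 0.0000
k=7: j=0 S=60.8533 intr=22.4067 cont=22.1284 V=22.4067[EX]; j=1 S=71.8276 intr=11.4324 cont=11.1541 V=11.4324[EX]; j=2 S=84.7810 intr=0.0000 cont=2.6059 V=2.6059[hold]; j=3 S=100.0704 intr=0.0000 cont=0.0000 V=0.0000[hold]; j=4 S=118.1172 intr=0.0000 cont=0.0000 V=0.0000[hold]; j=5 S=139.4185 intr=0.0000 cont=0.0000 V=0.0000[hold]; j=6 S=164.5613 intr=0.0000 cont=0.0000 V=0.0000[hold]; j=7 S=194.2383 intr=0.0000 cont=0.0000 V=0.0000[hold]  S*(7)=71.8276
k=6: j=0 S=66.1131 intr=17.1469 cont=16.8686 V=17.1469[EX]; j=1 S=78.0360 intr=5.2240 cont=7.0002 V=7.0002[hold]; j=2 S=92.1090 intr=0.0000 cont=1.2999 V=1.2999[hold]; j=3 S=108.7200 intr=0.0000 cont=0.0000 V=0.0000[hold]; j=4 S=128.3266 intr=0.0000 cont=0.0000 V=0.0000[hold]; j=5 S=151.4691 intr=0.0000 cont=0.0000 V=0.0000[hold]; j=6 S=178.7851 intr=0.0000 cont=0.0000 V=0.0000[hold]  S*(6)=66.1131
k=5: j=0 S=71.8276 intr=11.4324 cont=12.0383 V=12.0383[hold]; j=1 S=84.7810 intr=0.0000 cont=4.1391 V=4.1391[hold]; j=2 S=100.0704 intr=0.0000 cont=0.6485 V=0.6485[hold]; j=3 S=118.1172 intr=0.0000 cont=0.0000 V=0.0000[hold]; j=4 S=139.4185 intr=0.0000 cont=0.0000 V=0.0000[hold]; j=5 S=164.5613 intr=0.0000 cont=0.0000 V=0.0000[hold]  S*(5)=-
k=4: j=0 S=78.0360 intr=5.2240 cont=8.0657 V=8.0657[hold]; j=1 S=92.1090 intr=0.0000 cont=2.3875 V=2.3875[hold]; j=2 S=108.7200 intr=0.0000 cont=0.3235 V=0.3235[hold]; j=3 S=128.3266 intr=0.0000 cont=0.0000 V=0.0000[hold]; j=4 S=151.4691 intr=0.0000 cont=0.0000 V=0.0000[hold]  S*(4)=-
k=3: j=0 S=84.7810 intr=0.0000 cont=5.2120 V=5.2120[hold]; j=1 S=100.0704 intr=0.0000 cont=1.3520 V=1.3520[hold]; j=2 S=118.1172 intr=0.0000 cont=0.1614 V=0.1614[hold]; j=3 S=139.4185 intr=0.0000 cont=0.0000 V=0.0000[hold]  S*(3)=-
k=2: j=0 S=92.1090 intr=0.0000 cont=3.2730 V=3.2730[hold]; j=1 S=108.7200 intr=0.0000 cont=0.7548 V=0.7548[hold]; j=2 S=128.3266 intr=0.0000 cont=0.0805 V=0.0805[hold]  S*(2)=-
k=1: j=0 S=100.0704 intr=0.0000 cont=2.0084 V=2.0084[hold]; j=1 S=118.1172 intr=0.0000 cont=0.4166 V=0.4166[hold]  S*(1)=-
k=0: j=0 S=108.7200 intr=0.0000 cont=1.2093 V=1.2093[hold]  S*(0)=-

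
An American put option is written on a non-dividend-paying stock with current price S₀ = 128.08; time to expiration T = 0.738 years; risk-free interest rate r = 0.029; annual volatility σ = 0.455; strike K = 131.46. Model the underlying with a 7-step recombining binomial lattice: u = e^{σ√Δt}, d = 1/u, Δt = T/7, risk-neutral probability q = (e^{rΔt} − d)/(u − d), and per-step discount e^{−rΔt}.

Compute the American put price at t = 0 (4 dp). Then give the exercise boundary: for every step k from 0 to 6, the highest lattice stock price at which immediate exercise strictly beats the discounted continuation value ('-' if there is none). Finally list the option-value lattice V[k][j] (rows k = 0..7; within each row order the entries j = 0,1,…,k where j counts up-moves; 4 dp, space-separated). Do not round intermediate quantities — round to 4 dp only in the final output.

price = 21.1186
boundary = - - - - 70.9308 82.2236 95.3143
tree:
21.1186
29.0197 12.4681
38.5752 18.5806 5.7510
49.3584 26.8324 9.5238 1.5923
60.5292 37.2545 15.4153 3.0334 0.0000
70.2710 49.2364 24.1702 5.7786 0.0000 0.0000
78.6748 60.5292 36.1457 11.0083 0.0000 0.0000 0.0000
85.9245 70.2710 49.2364 20.9708 0.0000 0.0000 0.0000 0.0000

params: Δt=0.10543 u=1.15921 d=0.86266 q=0.47346 e^(-rΔt)=0.99695
t_7 payoffs: 85.9245 70.2710 49.2364 20.9708 0.0000 0.0000 0.0000 0.0000
t_6: node(6,0) S=52.7852 payoff=78.6748 vs cont=78.2735 → 78.6748 [stop]  node(6,1) S=70.9308 payoff=60.5292 vs cont=60.1278 → 60.5292 [stop]  node(6,2) S=95.3143 payoff=36.1457 vs cont=35.7444 → 36.1457 [stop]  node(6,3) S=128.0800 payoff=3.3800 vs cont=11.0083 → 11.0083 [wait]  node(6,4) S=172.1093 payoff=0.0000 vs cont=0.0000 → 0.0000 [wait]  node(6,5) S=231.2744 payoff=0.0000 vs cont=0.0000 → 0.0000 [wait]  node(6,6) S=310.7783 payoff=0.0000 vs cont=0.0000 → 0.0000 [wait]  ⇒ S*(6)=95.3143
t_5: node(5,0) S=61.1890 payoff=70.2710 vs cont=69.8697 → 70.2710 [stop]  node(5,1) S=82.2236 payoff=49.2364 vs cont=48.8351 → 49.2364 [stop]  node(5,2) S=110.4892 payoff=20.9708 vs cont=24.1702 → 24.1702 [wait]  node(5,3) S=148.4714 payoff=0.0000 vs cont=5.7786 → 5.7786 [wait]  node(5,4) S=199.5106 payoff=0.0000 vs cont=0.0000 → 0.0000 [wait]  node(5,5) S=268.0952 payoff=0.0000 vs cont=0.0000 → 0.0000 [wait]  ⇒ S*(5)=82.2236
t_4: node(4,0) S=70.9308 payoff=60.5292 vs cont=60.1278 → 60.5292 [stop]  node(4,1) S=95.3143 payoff=36.1457 vs cont=37.2545 → 37.2545 [wait]  node(4,2) S=128.0800 payoff=3.3800 vs cont=15.4153 → 15.4153 [wait]  node(4,3) S=172.1093 payoff=0.0000 vs cont=3.0334 → 3.0334 [wait]  node(4,4) S=231.2744 payoff=0.0000 vs cont=0.0000 → 0.0000 [wait]  ⇒ S*(4)=70.9308
t_3: node(3,0) S=82.2236 payoff=49.2364 vs cont=49.3584 → 49.3584 [wait]  node(3,1) S=110.4892 payoff=20.9708 vs cont=26.8324 → 26.8324 [wait]  node(3,2) S=148.4714 payoff=0.0000 vs cont=9.5238 → 9.5238 [wait]  node(3,3) S=199.5106 payoff=0.0000 vs cont=1.5923 → 1.5923 [wait]  ⇒ S*(3)=-
t_2: node(2,0) S=95.3143 payoff=36.1457 vs cont=38.5752 → 38.5752 [wait]  node(2,1) S=128.0800 payoff=3.3800 vs cont=18.5806 → 18.5806 [wait]  node(2,2) S=172.1093 payoff=0.0000 vs cont=5.7510 → 5.7510 [wait]  ⇒ S*(2)=-
t_1: node(1,0) S=110.4892 payoff=20.9708 vs cont=29.0197 → 29.0197 [wait]  node(1,1) S=148.4714 payoff=0.0000 vs cont=12.4681 → 12.4681 [wait]  ⇒ S*(1)=-
t_0: node(0,0) S=128.0800 payoff=3.3800 vs cont=21.1186 → 21.1186 [wait]  ⇒ S*(0)=-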